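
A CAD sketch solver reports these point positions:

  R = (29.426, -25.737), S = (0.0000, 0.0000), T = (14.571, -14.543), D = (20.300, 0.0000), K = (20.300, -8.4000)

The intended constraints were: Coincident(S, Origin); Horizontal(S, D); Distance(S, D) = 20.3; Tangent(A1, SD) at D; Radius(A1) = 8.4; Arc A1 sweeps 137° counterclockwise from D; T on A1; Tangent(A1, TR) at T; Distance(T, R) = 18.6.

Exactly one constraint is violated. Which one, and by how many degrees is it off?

Tangent(A1, TR) at T — off by 6.00°.

S = (0.00, 0.00) ✓; S.y = 0.00, D.y = 0.00 ✓; |SD| = 20.30 ✓; ∠(KD, DS) = 90.00° ✓; |KD| = 8.400 ✓; bearing(K→T) − bearing(K→D) = 137.0° ✓; |KT| = 8.400 ✓; ∠(KT, TR) = 84.00° ✗; |TR| = 18.60 ✓.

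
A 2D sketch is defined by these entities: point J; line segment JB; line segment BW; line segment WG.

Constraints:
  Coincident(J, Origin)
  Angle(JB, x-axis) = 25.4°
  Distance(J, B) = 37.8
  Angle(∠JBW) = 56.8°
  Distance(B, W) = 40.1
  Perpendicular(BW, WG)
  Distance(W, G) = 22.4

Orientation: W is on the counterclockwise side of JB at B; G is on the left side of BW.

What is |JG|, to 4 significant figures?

21.49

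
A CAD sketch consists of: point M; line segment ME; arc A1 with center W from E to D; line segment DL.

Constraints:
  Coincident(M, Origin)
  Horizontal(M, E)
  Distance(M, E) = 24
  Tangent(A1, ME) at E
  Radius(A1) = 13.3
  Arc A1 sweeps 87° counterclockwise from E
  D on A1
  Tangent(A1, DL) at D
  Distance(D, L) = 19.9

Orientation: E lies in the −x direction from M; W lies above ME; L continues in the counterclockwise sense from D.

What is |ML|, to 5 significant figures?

33.888

M is at the origin; ME is horizontal with |ME| = 24.0 and E on the −x side, so E = (-24.000, 0.0000). Since A1 is tangent to ME there, WE ⟂ ME, so W = E + (0, 13.3) = (-24.000, 13.300). On A1, E sits at bearing -90° from W; an 87° counterclockwise sweep puts D at bearing -3°, so D = W + 13.3·(cos -3°, sin -3°) = (-10.718, 12.604). Tangency of A1 to DL means the radius WD is perpendicular to DL, so DL runs along (−sin -3°, cos -3°); with |DL| = 19.9, L = (-9.6767, 32.477). Then |ML| = |L − M| = 33.888.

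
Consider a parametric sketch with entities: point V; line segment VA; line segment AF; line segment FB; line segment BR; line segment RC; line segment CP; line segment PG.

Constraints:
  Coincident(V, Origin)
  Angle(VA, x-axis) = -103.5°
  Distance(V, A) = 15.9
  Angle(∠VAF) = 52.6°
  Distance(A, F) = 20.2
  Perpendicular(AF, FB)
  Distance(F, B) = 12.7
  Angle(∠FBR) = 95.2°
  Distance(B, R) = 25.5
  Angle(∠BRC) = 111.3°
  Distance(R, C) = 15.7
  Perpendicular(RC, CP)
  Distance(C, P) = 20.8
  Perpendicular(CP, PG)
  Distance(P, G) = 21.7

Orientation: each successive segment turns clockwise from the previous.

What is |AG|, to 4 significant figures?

19.55

V is at the origin; VA runs at -103.5° with length 15.9, so A = (-3.712, -15.46). ∠VAF = 52.6° gives AF at 129.1° from the x-axis; with |AF| = 20.2, F = (-16.45, 0.2155). AF is perpendicular to FB, so FB runs at 39.10°; with |FB| = 12.7, B = (-6.596, 8.225). ∠FBR = 95.2° gives BR at -45.70° from the x-axis; with |BR| = 25.5, R = (11.21, -10.03). ∠BRC = 111.3° gives RC at -114.4° from the x-axis; with |RC| = 15.7, C = (4.728, -24.32). RC is perpendicular to CP, so CP runs at 155.6°; with |CP| = 20.8, P = (-14.21, -15.73). CP is perpendicular to PG, so PG runs at 65.60°; with |PG| = 21.7, G = (-5.250, 4.032). Then |AG| = |G − A| = 19.55.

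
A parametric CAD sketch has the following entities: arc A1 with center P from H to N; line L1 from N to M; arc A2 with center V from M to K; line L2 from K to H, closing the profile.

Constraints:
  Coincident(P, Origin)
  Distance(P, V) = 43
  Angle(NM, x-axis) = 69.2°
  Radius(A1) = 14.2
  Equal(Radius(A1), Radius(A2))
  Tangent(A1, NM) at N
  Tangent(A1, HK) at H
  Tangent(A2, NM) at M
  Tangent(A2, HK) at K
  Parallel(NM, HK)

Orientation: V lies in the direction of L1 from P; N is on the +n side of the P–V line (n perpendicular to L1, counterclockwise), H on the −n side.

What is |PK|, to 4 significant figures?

45.28

The slot axis is L1's direction at 69.2°, so u = (cos 69.2°, sin 69.2°) = (0.3551, 0.9348) and n = (−sin 69.2°, cos 69.2°) = (-0.9348, 0.3551). P is at the origin and V lies 43.0 along u from P, so V = 43.0·u = (15.27, 40.20). Tangency of A1 to both parallel lines with radius 14.2 puts N and H at P ± 14.2·n: N = (-13.27, 5.043), H = (13.27, -5.043). Equal radii place M and K the same way about V: M = V + 14.2·n = (1.995, 45.24), K = V − 14.2·n = (28.54, 35.15). Then |PK| = |K − P| = 45.28.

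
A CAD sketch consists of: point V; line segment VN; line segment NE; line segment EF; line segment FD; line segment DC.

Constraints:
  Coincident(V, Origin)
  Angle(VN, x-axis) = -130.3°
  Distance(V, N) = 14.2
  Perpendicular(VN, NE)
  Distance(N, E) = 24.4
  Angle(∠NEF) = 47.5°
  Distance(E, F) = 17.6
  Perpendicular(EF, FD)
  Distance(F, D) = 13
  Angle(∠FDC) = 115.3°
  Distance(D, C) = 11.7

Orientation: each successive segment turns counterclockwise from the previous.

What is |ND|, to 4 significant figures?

5.113

V is at the origin; VN runs at -130.3° with length 14.2, so N = (-9.184, -10.83). The perpendicularity gives NE at right angles to VN, so NE runs at -40.30°; with |NE| = 24.4, E = (9.425, -26.61). ∠NEF = 47.5° gives EF at 92.20° from the x-axis; with |EF| = 17.6, F = (8.749, -9.025). EF is perpendicular to FD, so FD runs at -177.8°; with |FD| = 13.0, D = (-4.241, -9.524). Then |ND| = |D − N| = 5.113.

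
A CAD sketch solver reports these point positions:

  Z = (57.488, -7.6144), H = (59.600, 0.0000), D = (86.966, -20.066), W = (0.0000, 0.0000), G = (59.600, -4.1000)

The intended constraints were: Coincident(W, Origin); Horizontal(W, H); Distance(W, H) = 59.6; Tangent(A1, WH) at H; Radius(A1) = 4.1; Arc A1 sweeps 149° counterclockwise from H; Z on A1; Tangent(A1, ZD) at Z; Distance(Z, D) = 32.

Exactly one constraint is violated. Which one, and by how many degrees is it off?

Tangent(A1, ZD) at Z — off by 8.10°.

W = (0.00, 0.00) ✓; W.y = 0.00, H.y = 0.00 ✓; |WH| = 59.60 ✓; ∠(GH, HW) = 90.00° ✓; |GH| = 4.100 ✓; bearing(G→Z) − bearing(G→H) = 149.0° ✓; |GZ| = 4.100 ✓; ∠(GZ, ZD) = 81.90° ✗; |ZD| = 32.00 ✓.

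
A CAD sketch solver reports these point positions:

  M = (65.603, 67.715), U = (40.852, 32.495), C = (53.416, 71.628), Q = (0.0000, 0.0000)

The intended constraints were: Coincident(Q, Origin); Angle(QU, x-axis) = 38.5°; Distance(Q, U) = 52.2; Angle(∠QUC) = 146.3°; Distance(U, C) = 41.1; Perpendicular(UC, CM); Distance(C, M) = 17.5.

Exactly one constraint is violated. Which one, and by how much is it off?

Distance(C, M) = 17.5 — off by 4.70.

Q = (0.00, 0.00) ✓; QU at 38.50° ✓; |QU| = 52.20 ✓; ∠QUC = 146.3° ✓; |UC| = 41.10 ✓; ∠(UC, CM) = 90.00° ✓; |CM| = 12.80 ✗.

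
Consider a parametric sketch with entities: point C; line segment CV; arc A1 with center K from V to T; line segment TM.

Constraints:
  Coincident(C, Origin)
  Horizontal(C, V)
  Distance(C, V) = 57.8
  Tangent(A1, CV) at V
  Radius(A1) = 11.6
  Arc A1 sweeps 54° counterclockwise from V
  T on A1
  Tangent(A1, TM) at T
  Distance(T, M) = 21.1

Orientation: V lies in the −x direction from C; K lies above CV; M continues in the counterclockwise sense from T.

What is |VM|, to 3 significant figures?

30.9

On A1, V sits at bearing -90° from K; a 54° counterclockwise sweep puts T at bearing -36°, so T = K + 11.6·(cos -36°, sin -36°) = (-48.4, 4.78). Since A1 is tangent to TM there, KT ⟂ TM, so TM runs along (−sin -36°, cos -36°); with |TM| = 21.1, M = (-36.0, 21.9). Then |VM| = |M − V| = 30.9.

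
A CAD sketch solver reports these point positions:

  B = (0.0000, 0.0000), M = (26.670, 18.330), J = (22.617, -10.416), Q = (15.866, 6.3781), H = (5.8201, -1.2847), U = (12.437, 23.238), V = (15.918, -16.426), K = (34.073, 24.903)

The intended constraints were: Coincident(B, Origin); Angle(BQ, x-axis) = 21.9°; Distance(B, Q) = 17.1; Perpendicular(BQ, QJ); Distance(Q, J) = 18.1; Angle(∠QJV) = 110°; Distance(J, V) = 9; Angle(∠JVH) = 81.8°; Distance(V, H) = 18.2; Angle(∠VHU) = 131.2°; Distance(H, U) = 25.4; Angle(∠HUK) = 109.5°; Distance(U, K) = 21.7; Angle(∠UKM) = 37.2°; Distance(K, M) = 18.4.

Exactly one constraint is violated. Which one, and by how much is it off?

Distance(K, M) = 18.4 — off by 8.50.

B = (0.00, 0.00) ✓; BQ at 21.90° ✓; |BQ| = 17.10 ✓; ∠(BQ, QJ) = 90.00° ✓; |QJ| = 18.10 ✓; ∠QJV = 110.0° ✓; |JV| = 9.000 ✓; ∠JVH = 81.80° ✓; |VH| = 18.20 ✓; ∠VHU = 131.2° ✓; |HU| = 25.40 ✓; ∠HUK = 109.5° ✓; |UK| = 21.70 ✓; ∠UKM = 37.20° ✓; |KM| = 9.900 ✗.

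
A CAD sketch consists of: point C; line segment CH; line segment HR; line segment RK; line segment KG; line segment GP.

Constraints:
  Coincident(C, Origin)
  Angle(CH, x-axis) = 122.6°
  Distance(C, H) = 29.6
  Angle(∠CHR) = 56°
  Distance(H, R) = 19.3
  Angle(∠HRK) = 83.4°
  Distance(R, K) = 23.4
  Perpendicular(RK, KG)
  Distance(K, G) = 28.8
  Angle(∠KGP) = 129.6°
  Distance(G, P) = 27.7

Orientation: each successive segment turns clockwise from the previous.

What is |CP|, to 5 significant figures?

51.760

RK ⟂ KG, so KG runs at 172.00°; with |KG| = 28.8, G = (-28.430, 5.3010). ∠KGP = 129.6° gives GP at 121.60° from the x-axis; with |GP| = 27.7, P = (-42.944, 28.894). Then |CP| = |P − C| = 51.760.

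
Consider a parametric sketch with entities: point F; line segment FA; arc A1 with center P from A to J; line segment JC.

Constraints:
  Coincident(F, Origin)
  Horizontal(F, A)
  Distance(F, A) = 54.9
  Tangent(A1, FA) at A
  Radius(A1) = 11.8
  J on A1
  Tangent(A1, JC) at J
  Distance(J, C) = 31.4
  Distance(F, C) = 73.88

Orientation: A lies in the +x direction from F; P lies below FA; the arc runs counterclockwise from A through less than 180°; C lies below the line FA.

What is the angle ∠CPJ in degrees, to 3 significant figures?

69.4°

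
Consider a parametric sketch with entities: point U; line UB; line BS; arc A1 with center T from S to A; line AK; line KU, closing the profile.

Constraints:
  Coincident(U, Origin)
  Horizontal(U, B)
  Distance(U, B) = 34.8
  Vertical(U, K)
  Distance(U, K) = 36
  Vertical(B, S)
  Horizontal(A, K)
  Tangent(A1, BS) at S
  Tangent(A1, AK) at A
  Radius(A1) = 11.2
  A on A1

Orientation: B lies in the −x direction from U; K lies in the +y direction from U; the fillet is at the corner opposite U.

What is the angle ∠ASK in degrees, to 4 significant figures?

27.16°

U is at the origin; U and B share the same y with |UB| = 34.8 and B on the −x side, so B = (-34.80, 0.000). U and K share the same x with |UK| = 36.0 and K on the +y side, so K = (0.000, 36.00). The virtual corner opposite U is at (-34.80, 36.00). The tangent condition forces TS to be normal to BS and the tangent condition forces TA to be normal to AK, with radius 11.2, so the center T sits 11.2 in from both sides at T = (-23.60, 24.80). That places the tangent points at S = (-34.80, 24.80) on BS and A = (-23.60, 36.00) on AK. Then cos ∠ASK = SA·SK / (|SA||SK|), giving 27.16°.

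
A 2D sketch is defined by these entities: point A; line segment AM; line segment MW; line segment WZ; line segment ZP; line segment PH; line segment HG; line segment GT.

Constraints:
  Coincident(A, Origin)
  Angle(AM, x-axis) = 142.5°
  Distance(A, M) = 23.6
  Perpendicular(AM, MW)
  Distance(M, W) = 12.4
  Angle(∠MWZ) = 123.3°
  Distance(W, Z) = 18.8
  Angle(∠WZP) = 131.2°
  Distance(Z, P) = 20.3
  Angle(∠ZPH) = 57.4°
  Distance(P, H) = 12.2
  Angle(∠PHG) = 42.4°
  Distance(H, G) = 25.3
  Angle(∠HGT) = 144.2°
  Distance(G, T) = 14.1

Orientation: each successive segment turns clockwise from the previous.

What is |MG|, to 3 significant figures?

44.7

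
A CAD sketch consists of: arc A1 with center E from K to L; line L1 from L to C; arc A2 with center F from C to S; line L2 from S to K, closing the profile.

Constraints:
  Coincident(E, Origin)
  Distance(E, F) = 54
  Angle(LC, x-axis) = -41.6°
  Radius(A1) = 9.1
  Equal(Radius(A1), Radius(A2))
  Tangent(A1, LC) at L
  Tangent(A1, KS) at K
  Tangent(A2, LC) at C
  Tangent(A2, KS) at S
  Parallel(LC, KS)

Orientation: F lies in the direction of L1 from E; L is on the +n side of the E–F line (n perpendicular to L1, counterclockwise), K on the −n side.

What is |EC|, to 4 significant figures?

54.76

Tangency of A1 to both parallel lines with radius 9.1 puts L and K at E ± 9.1·n: L = (6.042, 6.805), K = (-6.042, -6.805). Equal radii place C and S the same way about F: C = F + 9.1·n = (46.42, -29.05), S = F − 9.1·n = (34.34, -42.66). Then |EC| = |C − E| = 54.76.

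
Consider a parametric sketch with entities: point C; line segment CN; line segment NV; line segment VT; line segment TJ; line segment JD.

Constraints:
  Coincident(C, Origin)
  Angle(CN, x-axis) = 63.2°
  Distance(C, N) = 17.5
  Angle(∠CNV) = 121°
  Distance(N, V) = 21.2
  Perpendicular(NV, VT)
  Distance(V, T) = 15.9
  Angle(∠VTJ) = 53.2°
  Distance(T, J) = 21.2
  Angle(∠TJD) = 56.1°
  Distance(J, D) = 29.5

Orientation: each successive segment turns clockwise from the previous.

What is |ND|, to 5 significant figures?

32.729

C is at the origin; CN runs at 63.2° with length 17.5, so N = (7.8904, 15.620). ∠CNV = 121.0° gives NV at 4.2000° from the x-axis; with |NV| = 21.2, V = (29.033, 17.173). NV is perpendicular to VT, so VT runs at -85.800°; with |VT| = 15.9, T = (30.198, 1.3156). ∠VTJ = 53.2° gives TJ at 147.40° from the x-axis; with |TJ| = 21.2, J = (12.338, 12.738). ∠TJD = 56.1° gives JD at 23.500° from the x-axis; with |JD| = 29.5, D = (39.391, 24.501). Then |ND| = |D − N| = 32.729.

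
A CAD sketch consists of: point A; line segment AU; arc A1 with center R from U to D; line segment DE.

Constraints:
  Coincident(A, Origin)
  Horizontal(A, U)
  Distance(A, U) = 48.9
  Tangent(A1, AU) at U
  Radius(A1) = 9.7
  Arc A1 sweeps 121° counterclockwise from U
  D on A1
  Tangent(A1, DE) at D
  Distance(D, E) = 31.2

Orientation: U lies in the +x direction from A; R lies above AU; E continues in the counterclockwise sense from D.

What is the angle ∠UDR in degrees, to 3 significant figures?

29.5°

A is at the origin; AU is horizontal with |AU| = 48.9 and U on the +x side, so U = (48.9, 0.00). Since A1 is tangent to AU there, RU ⟂ AU, so R = U + (0, 9.7) = (48.9, 9.70). On A1, U sits at bearing -90° from R; a 121° counterclockwise sweep puts D at bearing 31°, so D = R + 9.7·(cos 31°, sin 31°) = (57.2, 14.7). Then cos ∠UDR = DU·DR / (|DU||DR|), giving 29.5°.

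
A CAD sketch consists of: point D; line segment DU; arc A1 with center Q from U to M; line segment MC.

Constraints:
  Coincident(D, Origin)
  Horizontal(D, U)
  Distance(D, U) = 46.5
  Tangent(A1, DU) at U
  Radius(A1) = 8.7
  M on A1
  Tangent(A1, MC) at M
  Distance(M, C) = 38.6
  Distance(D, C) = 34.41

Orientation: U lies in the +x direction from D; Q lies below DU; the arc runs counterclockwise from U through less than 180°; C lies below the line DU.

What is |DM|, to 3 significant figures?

40.2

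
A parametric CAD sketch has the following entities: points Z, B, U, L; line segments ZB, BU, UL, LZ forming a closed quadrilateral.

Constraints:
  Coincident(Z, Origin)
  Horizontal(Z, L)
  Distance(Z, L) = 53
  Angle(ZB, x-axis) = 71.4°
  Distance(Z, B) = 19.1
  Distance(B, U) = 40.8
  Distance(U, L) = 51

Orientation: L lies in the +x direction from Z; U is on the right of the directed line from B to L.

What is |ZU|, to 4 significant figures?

23.83

Checks: |BU| = 40.80 ✓; |UL| = 51.00 ✓.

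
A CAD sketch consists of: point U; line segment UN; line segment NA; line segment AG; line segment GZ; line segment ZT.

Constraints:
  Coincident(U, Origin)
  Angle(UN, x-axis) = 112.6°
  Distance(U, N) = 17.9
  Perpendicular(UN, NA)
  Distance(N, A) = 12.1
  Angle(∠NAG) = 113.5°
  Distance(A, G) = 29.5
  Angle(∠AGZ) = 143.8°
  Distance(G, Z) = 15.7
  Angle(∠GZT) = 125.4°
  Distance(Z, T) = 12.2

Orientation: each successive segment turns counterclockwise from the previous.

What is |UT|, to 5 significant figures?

30.580

∠AGZ = 143.8° gives GZ at -54.700° from the x-axis; with |GZ| = 15.7, Z = (-9.4407, -30.434). ∠GZT = 125.4° gives ZT at -0.10000° from the x-axis; with |ZT| = 12.2, T = (2.7593, -30.456). Then |UT| = |T − U| = 30.580.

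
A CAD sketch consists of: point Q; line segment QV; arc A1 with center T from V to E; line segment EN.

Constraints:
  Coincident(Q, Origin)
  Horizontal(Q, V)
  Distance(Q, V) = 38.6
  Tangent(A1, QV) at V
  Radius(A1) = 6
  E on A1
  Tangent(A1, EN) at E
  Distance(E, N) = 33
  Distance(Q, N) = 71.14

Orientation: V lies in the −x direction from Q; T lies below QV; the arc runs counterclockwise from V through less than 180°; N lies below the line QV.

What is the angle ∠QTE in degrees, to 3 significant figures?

123°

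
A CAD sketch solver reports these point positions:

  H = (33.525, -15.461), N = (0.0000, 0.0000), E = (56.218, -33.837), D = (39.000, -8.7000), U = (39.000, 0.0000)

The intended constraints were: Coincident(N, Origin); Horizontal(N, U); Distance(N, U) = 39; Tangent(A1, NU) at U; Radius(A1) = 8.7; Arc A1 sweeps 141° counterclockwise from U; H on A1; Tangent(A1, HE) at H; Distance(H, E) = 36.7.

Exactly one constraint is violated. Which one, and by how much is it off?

Distance(H, E) = 36.7 — off by 7.50.

N = (0.00, 0.00) ✓; N.y = 0.00, U.y = 0.00 ✓; |NU| = 39.00 ✓; ∠(DU, UN) = 90.00° ✓; |DU| = 8.700 ✓; bearing(D→H) − bearing(D→U) = 141.0° ✓; |DH| = 8.700 ✓; ∠(DH, HE) = 90.00° ✓; |HE| = 29.20 ✗.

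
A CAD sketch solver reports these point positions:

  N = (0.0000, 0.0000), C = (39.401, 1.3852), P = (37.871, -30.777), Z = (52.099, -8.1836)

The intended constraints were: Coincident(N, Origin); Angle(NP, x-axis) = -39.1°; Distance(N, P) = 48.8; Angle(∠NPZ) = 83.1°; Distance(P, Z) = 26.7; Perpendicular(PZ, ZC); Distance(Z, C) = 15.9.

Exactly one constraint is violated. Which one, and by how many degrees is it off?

Perpendicular(PZ, ZC) — off by 4.80°.

N = (0.00, 0.00) ✓; NP at -39.10° ✓; |NP| = 48.80 ✓; ∠NPZ = 83.10° ✓; |PZ| = 26.70 ✓; ∠(PZ, ZC) = 85.20° ✗; |ZC| = 15.90 ✓.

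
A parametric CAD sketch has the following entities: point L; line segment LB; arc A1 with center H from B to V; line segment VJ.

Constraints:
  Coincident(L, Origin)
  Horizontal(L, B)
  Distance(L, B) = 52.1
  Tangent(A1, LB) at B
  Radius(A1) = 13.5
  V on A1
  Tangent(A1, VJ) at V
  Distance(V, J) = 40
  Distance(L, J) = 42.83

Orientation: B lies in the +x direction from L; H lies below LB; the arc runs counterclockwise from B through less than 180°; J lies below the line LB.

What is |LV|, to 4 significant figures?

41.40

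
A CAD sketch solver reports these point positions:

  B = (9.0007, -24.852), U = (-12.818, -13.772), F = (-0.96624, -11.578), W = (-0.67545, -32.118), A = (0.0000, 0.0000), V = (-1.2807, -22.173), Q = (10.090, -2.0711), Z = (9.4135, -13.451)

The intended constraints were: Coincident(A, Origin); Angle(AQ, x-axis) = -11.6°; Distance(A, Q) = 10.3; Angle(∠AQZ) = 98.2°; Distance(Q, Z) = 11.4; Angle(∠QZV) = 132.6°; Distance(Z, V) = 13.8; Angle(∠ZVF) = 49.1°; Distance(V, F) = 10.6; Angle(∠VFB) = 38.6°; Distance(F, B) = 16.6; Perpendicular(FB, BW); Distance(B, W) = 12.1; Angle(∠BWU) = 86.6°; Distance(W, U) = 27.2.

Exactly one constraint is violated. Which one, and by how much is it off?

Distance(W, U) = 27.2 — off by 5.20.

A = (0.00, 0.00) ✓; AQ at -11.60° ✓; |AQ| = 10.30 ✓; ∠AQZ = 98.20° ✓; |QZ| = 11.40 ✓; ∠QZV = 132.6° ✓; |ZV| = 13.80 ✓; ∠ZVF = 49.10° ✓; |VF| = 10.60 ✓; ∠VFB = 38.60° ✓; |FB| = 16.60 ✓; ∠(FB, BW) = 90.00° ✓; |BW| = 12.10 ✓; ∠BWU = 86.60° ✓; |WU| = 22.00 ✗.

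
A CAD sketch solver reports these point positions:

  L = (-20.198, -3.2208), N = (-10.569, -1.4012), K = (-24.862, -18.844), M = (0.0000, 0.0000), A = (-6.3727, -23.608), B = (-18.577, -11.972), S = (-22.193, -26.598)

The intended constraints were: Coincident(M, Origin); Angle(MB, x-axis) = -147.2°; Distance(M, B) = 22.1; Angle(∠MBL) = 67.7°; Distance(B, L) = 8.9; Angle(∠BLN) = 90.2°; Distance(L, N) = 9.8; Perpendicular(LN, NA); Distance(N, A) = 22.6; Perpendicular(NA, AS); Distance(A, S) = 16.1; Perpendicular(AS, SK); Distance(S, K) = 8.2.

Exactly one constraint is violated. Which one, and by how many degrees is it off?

Perpendicular(AS, SK) — off by 8.29°.

M = (0.00, 0.00) ✓; MB at -147.2° ✓; |MB| = 22.10 ✓; ∠MBL = 67.69° ✓; |BL| = 8.900 ✓; ∠BLN = 90.21° ✓; |LN| = 9.799 ✓; ∠(LN, NA) = 90.00° ✓; |NA| = 22.60 ✓; ∠(NA, AS) = 90.00° ✓; |AS| = 16.10 ✓; ∠(AS, SK) = 81.71° ✗; |SK| = 8.200 ✓.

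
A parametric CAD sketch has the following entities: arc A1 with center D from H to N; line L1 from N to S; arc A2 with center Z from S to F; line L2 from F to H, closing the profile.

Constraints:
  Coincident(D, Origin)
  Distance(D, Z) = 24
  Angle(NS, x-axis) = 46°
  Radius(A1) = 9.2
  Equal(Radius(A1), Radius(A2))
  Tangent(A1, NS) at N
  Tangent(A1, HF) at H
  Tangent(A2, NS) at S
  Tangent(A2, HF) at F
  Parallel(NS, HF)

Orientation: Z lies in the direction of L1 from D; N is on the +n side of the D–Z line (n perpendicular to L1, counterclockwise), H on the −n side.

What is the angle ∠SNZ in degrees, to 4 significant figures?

20.97°

The slot axis is L1's direction at 46.0°, so u = (cos 46.0°, sin 46.0°) = (0.6947, 0.7193) and n = (−sin 46.0°, cos 46.0°) = (-0.7193, 0.6947). D is at the origin and Z lies 24.0 along u from D, so Z = 24.0·u = (16.67, 17.26). Tangency of A1 to both parallel lines with radius 9.2 puts N and H at D ± 9.2·n: N = (-6.618, 6.391), H = (6.618, -6.391). Equal radii place S and F the same way about Z: S = Z + 9.2·n = (10.05, 23.66), F = Z − 9.2·n = (23.29, 10.87). Then cos ∠SNZ = NS·NZ / (|NS||NZ|), giving 20.97°.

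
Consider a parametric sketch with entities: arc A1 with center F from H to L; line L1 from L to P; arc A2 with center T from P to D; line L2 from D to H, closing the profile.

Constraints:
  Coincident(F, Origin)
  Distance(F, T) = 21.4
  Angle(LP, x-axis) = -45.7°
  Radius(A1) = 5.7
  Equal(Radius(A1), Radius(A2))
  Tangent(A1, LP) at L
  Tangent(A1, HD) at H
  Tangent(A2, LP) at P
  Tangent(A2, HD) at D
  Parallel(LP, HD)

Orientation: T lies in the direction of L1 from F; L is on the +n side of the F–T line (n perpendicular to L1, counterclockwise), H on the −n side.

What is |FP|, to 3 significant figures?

22.1

The slot axis is L1's direction at -45.7°, so u = (cos -45.7°, sin -45.7°) = (0.698, -0.716) and n = (−sin -45.7°, cos -45.7°) = (0.716, 0.698). F is at the origin and T lies 21.4 along u from F, so T = 21.4·u = (14.9, -15.3). Tangency of A1 to both parallel lines with radius 5.7 puts L and H at F ± 5.7·n: L = (4.08, 3.98), H = (-4.08, -3.98). Equal radii place P and D the same way about T: P = T + 5.7·n = (19.0, -11.3), D = T − 5.7·n = (10.9, -19.3). Then |FP| = |P − F| = 22.1.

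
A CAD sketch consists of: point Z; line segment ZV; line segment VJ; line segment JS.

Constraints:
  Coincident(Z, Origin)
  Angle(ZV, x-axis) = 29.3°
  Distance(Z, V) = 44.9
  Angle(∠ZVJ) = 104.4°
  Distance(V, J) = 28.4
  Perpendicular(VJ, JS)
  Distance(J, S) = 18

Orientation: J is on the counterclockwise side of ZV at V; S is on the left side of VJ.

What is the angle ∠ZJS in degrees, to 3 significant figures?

42.3°

Z is at the origin; ZV runs at 29.3° with length 44.9, so V = 44.9·(cos 29.3°, sin 29.3°) = (39.2, 22.0). ∠ZVJ = 104.4°, so VJ runs at 29.3° + (180° − 104.4°) = 105° from the x-axis; with |VJ| = 28.4, J = V + 28.4·(cos 105°, sin 105°) = (31.9, 49.4). VJ is perpendicular to JS; with |JS| = 18.0 on the left of VJ, S = J + 18.0·(-0.966, -0.257) = (14.5, 44.8). Then cos ∠ZJS = JZ·JS / (|JZ||JS|), giving 42.3°.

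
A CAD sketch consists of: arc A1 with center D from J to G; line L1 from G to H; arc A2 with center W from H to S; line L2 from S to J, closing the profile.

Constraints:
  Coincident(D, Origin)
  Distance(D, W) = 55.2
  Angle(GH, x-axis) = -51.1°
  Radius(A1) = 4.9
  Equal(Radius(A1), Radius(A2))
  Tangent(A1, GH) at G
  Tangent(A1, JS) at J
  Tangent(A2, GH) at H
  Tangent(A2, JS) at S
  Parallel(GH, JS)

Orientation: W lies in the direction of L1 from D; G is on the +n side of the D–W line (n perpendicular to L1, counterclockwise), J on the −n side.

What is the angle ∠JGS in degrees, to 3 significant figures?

79.9°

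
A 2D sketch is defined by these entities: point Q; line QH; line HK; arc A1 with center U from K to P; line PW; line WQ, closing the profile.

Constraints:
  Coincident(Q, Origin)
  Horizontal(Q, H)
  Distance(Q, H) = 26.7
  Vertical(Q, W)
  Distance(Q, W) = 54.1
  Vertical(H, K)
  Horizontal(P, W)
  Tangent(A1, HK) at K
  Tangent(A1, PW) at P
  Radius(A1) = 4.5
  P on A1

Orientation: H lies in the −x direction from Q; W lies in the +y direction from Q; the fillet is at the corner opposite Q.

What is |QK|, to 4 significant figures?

56.33

Q is at the origin; Q and H share the same y with |QH| = 26.7 and H on the −x side, so H = (-26.70, 0.000). Q and W share the same x with |QW| = 54.1 and W on the +y side, so W = (0.000, 54.10). The virtual corner opposite Q is at (-26.70, 54.10). Tangency of A1 to HK means the radius UK is perpendicular to HK and since A1 is tangent to PW there, UP ⟂ PW, with radius 4.5, so the center U sits 4.5 in from both sides at U = (-22.20, 49.60). That places the tangent points at K = (-26.70, 49.60) on HK and P = (-22.20, 54.10) on PW. Then |QK| = |K − Q| = 56.33.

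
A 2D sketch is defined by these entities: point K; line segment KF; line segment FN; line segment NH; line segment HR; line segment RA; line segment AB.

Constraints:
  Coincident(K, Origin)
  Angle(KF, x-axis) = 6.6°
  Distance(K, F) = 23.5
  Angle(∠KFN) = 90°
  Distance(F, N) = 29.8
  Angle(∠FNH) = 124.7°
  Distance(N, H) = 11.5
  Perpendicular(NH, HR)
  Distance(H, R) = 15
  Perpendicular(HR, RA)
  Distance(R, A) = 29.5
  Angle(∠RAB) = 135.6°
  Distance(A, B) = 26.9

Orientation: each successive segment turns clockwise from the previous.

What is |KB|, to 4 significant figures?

57.49

The perpendicularity gives RA at right angles to HR, so RA runs at 41.30°; with |RA| = 29.5, A = (30.39, -3.752). ∠RAB = 135.6° gives AB at -3.100° from the x-axis; with |AB| = 26.9, B = (57.25, -5.207). Then |KB| = |B − K| = 57.49.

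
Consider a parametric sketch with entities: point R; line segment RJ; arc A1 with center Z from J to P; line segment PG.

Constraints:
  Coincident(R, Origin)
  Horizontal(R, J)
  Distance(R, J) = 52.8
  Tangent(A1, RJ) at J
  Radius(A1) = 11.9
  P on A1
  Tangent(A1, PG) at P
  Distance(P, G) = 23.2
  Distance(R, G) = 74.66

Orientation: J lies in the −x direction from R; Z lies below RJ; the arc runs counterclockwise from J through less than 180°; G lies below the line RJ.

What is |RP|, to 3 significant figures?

65.6

R is at the origin; R and J share the same y with |RJ| = 52.8 and J on the −x side, so J = (-52.8, 0.00). A1 meets RJ tangentially, so ZJ is at right angles to RJ, so Z = J + (0, -11.9) = (-52.8, -11.9). Since ZP ⟂ PG (tangency), |ZG| = √(11.9² + 23.2²) = 26.1 regardless of where P sits on A1. So G lies on both circle(R, 74.66) and circle(Z, 26.1); the below-RJ intersection is G = (-66.4, -34.2). P is the foot of the tangent from G: P = (-64.7, -11.0).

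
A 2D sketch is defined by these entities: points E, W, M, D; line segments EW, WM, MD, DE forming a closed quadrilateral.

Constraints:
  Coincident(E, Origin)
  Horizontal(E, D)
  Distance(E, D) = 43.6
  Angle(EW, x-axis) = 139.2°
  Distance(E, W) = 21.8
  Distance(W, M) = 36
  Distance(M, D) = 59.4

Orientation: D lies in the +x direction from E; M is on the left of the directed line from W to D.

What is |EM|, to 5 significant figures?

44.183

E is at the origin; E and D share the same y with |ED| = 43.6 and D in +x, so D = (43.6, 0). EW runs at 139.2° with |EW| = 21.8, so W = (-16.502, 14.245). M is determined by |WM| = 36.0 and |MD| = 59.4 together: it lies at the intersection of circle(W, 36.0) and circle(D, 59.4). With |WD| = 61.767, the foot of the radical line on WD is 12.813 from W and the perpendicular offset is √(36.0² − 12.813²) = 33.643. Taking the left-of-WD solution: M = (3.7237, 44.025).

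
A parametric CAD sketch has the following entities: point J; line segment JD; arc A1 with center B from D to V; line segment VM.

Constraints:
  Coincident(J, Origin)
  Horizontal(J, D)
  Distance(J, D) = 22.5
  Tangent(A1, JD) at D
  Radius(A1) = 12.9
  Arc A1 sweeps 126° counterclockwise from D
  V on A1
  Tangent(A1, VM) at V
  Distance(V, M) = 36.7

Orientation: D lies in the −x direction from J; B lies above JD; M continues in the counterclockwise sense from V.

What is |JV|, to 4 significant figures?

23.77

The tangent condition forces BD to be normal to JD, so B = D + (0, 12.9) = (-22.50, 12.90). On A1, D sits at bearing -90° from B; a 126° counterclockwise sweep puts V at bearing 36°, so V = B + 12.9·(cos 36°, sin 36°) = (-12.06, 20.48). Then |JV| = |V − J| = 23.77.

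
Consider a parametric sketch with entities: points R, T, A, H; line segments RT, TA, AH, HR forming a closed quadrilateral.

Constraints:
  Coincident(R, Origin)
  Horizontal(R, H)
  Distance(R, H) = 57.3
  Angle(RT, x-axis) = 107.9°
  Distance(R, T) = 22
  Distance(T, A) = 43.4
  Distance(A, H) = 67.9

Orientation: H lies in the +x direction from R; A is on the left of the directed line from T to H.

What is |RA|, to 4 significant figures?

59.06

Checks: RT at 107.9° ✓; |TA| = 43.40 ✓; |AH| = 67.90 ✓.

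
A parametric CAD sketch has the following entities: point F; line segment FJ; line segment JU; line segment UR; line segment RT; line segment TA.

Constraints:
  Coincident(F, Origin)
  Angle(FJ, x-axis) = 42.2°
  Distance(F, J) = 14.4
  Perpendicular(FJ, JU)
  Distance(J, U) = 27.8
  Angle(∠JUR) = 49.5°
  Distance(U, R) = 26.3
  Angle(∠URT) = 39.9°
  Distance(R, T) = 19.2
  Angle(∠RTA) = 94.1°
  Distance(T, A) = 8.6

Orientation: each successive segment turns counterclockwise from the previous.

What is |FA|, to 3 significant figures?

24.1

F is at the origin; FJ runs at 42.2° with length 14.4, so J = (10.7, 9.67). FJ is perpendicular to JU, so JU runs at 132°; with |JU| = 27.8, U = (-8.01, 30.3). ∠JUR = 49.5° gives UR at -97.3° from the x-axis; with |UR| = 26.3, R = (-11.3, 4.18). ∠URT = 39.9° gives RT at 42.8° from the x-axis; with |RT| = 19.2, T = (2.74, 17.2). ∠RTA = 94.1° gives TA at 129° from the x-axis; with |TA| = 8.6, A = (-2.64, 23.9). Then |FA| = |A − F| = 24.1.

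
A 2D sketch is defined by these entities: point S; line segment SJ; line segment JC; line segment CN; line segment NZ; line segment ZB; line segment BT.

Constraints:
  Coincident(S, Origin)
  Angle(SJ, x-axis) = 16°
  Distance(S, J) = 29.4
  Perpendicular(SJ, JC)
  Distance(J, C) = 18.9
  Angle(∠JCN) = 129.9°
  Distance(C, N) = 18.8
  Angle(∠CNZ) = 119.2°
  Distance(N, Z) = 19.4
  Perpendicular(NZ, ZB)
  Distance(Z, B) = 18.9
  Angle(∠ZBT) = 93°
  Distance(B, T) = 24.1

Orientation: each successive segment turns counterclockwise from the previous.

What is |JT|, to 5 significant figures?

14.085

NZ ⟂ ZB, so ZB runs at -53.100°; with |ZB| = 18.9, B = (1.6976, 7.1261). ∠ZBT = 93.0° gives BT at 33.900° from the x-axis; with |BT| = 24.1, T = (21.701, 20.568). Then |JT| = |T − J| = 14.085.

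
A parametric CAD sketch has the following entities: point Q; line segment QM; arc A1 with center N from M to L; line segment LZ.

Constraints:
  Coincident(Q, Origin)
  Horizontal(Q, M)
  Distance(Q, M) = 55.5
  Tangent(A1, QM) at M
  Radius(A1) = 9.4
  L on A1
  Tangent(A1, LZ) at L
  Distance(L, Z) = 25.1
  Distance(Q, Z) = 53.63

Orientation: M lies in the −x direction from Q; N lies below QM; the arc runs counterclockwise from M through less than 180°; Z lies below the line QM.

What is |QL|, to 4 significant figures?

63.77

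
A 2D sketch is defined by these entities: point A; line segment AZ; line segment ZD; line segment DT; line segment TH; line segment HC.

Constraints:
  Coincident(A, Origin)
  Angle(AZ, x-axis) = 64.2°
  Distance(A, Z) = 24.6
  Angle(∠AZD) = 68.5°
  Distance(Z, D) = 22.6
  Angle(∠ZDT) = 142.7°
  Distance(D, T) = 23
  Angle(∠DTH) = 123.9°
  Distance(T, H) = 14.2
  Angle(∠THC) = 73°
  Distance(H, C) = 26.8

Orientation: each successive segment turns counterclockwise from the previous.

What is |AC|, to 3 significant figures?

7.21

∠DTH = 123.9° gives TH at -90.9° from the x-axis; with |TH| = 14.2, H = (-31.3, -2.88). ∠THC = 73.0° gives HC at 16.1° from the x-axis; with |HC| = 26.8, C = (-5.59, 4.55). Then |AC| = |C − A| = 7.21.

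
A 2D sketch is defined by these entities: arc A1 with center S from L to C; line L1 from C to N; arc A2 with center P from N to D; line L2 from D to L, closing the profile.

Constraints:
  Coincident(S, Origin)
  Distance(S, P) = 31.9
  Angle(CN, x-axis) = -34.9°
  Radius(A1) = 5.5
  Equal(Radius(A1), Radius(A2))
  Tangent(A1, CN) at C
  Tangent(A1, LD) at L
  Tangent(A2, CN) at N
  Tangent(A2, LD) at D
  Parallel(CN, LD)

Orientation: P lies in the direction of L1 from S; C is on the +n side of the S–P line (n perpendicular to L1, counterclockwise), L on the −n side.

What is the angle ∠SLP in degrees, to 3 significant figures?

80.2°

The slot axis is L1's direction at -34.9°, so u = (cos -34.9°, sin -34.9°) = (0.820, -0.572) and n = (−sin -34.9°, cos -34.9°) = (0.572, 0.820). S is at the origin and P lies 31.9 along u from S, so P = 31.9·u = (26.2, -18.3). Tangency of A1 to both parallel lines with radius 5.5 puts C and L at S ± 5.5·n: C = (3.15, 4.51), L = (-3.15, -4.51). Then cos ∠SLP = LS·LP / (|LS||LP|), giving 80.2°.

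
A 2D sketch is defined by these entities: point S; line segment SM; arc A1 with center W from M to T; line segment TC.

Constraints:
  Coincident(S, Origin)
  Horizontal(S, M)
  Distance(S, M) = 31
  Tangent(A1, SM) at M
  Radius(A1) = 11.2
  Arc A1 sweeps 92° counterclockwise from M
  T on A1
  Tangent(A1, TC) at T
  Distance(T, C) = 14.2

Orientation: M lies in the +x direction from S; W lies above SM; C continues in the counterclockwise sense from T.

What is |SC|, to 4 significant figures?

49.02

S is at the origin; SM is horizontal with |SM| = 31.0 and M on the +x side, so M = (31.00, 0.000). Tangency of A1 to SM means the radius WM is perpendicular to SM, so W = M + (0, 11.2) = (31.00, 11.20). On A1, M sits at bearing -90° from W; a 92° counterclockwise sweep puts T at bearing 2°, so T = W + 11.2·(cos 2°, sin 2°) = (42.19, 11.59). The tangent condition forces WT to be normal to TC, so TC runs along (−sin 2°, cos 2°); with |TC| = 14.2, C = (41.70, 25.78). Then |SC| = |C − S| = 49.02.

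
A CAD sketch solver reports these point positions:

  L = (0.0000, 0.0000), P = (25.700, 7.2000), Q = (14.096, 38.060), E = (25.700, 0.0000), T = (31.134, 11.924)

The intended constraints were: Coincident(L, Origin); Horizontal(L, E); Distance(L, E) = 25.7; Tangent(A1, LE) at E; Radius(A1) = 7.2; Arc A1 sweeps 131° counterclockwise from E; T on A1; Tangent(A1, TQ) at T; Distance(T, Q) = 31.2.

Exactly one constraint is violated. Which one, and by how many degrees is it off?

Tangent(A1, TQ) at T — off by 7.90°.

L = (0.00, 0.00) ✓; L.y = 0.00, E.y = 0.00 ✓; |LE| = 25.70 ✓; ∠(PE, EL) = 90.00° ✓; |PE| = 7.200 ✓; bearing(P→T) − bearing(P→E) = 131.0° ✓; |PT| = 7.200 ✓; ∠(PT, TQ) = 97.90° ✗; |TQ| = 31.20 ✓.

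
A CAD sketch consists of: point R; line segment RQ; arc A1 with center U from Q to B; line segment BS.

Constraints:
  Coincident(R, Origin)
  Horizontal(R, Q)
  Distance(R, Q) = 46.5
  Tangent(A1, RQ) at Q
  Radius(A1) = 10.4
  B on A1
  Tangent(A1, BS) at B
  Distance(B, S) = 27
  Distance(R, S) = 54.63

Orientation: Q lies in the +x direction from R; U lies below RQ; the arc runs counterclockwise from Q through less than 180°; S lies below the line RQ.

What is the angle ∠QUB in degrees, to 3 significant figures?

95.9°

Checks: |UB| = 10.40 ✓; ∠(UB, BS) = 90.00° ✓; |BS| = 27.00 ✓; |RS| = 54.63 ✓.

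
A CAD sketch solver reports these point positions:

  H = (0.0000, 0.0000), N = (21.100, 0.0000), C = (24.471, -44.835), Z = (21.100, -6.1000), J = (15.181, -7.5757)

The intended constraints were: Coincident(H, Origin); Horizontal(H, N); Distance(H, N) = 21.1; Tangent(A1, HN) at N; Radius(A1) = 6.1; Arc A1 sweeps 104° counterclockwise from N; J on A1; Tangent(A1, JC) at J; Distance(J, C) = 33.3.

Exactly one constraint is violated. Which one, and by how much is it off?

Distance(J, C) = 33.3 — off by 5.10.

H = (0.00, 0.00) ✓; H.y = 0.00, N.y = 0.00 ✓; |HN| = 21.10 ✓; ∠(ZN, NH) = 90.00° ✓; |ZN| = 6.100 ✓; bearing(Z→J) − bearing(Z→N) = 104.0° ✓; |ZJ| = 6.100 ✓; ∠(ZJ, JC) = 90.00° ✓; |JC| = 38.40 ✗.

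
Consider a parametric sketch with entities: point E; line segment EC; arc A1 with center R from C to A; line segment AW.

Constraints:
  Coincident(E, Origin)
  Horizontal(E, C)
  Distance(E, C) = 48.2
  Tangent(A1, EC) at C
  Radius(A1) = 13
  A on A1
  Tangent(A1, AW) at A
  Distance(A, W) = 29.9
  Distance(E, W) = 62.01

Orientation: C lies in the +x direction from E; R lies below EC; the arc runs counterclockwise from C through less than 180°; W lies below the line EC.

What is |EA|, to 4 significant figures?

39.01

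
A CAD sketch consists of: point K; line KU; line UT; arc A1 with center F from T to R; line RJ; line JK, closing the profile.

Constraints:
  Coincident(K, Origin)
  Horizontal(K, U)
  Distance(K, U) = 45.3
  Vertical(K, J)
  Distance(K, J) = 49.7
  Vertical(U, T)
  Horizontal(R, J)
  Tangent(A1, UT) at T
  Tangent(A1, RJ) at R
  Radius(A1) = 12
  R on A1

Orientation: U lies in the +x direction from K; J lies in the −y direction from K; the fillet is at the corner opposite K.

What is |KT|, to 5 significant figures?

58.935

K is at the origin; KU is horizontal with |KU| = 45.3 and U on the +x side, so U = (45.300, 0.0000). K and J share the same x with |KJ| = 49.7 and J on the −y side, so J = (0.0000, -49.700). The virtual corner opposite K is at (45.300, -49.700). Tangency of A1 to UT means the radius FT is perpendicular to UT and since A1 is tangent to RJ there, FR ⟂ RJ, with radius 12.0, so the center F sits 12.0 in from both sides at F = (33.300, -37.700). That places the tangent points at T = (45.300, -37.700) on UT and R = (33.300, -49.700) on RJ. Then |KT| = |T − K| = 58.935.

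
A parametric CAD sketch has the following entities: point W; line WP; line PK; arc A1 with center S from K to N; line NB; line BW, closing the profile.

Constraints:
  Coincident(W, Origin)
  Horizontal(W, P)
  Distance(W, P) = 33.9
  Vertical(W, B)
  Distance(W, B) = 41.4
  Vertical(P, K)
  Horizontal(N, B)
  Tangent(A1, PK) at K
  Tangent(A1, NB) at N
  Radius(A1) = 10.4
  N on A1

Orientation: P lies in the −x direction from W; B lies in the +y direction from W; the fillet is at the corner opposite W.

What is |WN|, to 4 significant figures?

47.60

The virtual corner opposite W is at (-33.90, 41.40). Tangency of A1 to PK means the radius SK is perpendicular to PK and A1 meets NB tangentially, so SN is at right angles to NB, with radius 10.4, so the center S sits 10.4 in from both sides at S = (-23.50, 31.00). That places the tangent points at K = (-33.90, 31.00) on PK and N = (-23.50, 41.40) on NB. Then |WN| = |N − W| = 47.60.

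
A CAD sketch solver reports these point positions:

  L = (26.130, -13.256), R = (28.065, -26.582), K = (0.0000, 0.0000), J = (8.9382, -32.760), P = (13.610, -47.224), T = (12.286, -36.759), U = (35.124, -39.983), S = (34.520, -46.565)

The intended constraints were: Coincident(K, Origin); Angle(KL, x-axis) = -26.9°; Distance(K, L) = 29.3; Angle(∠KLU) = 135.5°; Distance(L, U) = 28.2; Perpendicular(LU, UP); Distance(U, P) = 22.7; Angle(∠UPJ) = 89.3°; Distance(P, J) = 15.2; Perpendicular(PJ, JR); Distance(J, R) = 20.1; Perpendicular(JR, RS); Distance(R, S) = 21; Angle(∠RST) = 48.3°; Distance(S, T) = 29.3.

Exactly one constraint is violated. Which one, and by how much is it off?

Distance(S, T) = 29.3 — off by 5.00.

K = (0.00, 0.00) ✓; KL at -26.90° ✓; |KL| = 29.30 ✓; ∠KLU = 135.5° ✓; |LU| = 28.20 ✓; ∠(LU, UP) = 90.00° ✓; |UP| = 22.70 ✓; ∠UPJ = 89.30° ✓; |PJ| = 15.20 ✓; ∠(PJ, JR) = 90.00° ✓; |JR| = 20.10 ✓; ∠(JR, RS) = 90.00° ✓; |RS| = 21.00 ✓; ∠RST = 48.30° ✓; |ST| = 24.30 ✗.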